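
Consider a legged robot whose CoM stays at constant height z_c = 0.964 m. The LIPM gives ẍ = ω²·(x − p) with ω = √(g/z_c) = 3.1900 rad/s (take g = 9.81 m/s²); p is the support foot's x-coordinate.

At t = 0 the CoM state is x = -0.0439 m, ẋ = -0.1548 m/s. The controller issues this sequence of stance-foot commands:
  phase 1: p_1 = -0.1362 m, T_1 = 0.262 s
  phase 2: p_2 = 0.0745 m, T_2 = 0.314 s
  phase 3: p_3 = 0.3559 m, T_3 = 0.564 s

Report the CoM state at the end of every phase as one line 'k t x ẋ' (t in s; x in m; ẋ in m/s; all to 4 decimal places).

1 0.2620 -0.0552 0.0637
2 0.5760 -0.1024 -0.3889
3 1.1400 -1.4254 -5.5048

phase 1: p=-0.1362, T=0.262, ωT=0.835780, cosh=1.370074, sinh=0.936538; start (x,ẋ)=(-0.043900, -0.154800) → end (x,ẋ)=(-0.055189, 0.063664)
phase 2: p=0.0745, T=0.314, ωT=1.001660, cosh=1.545034, sinh=1.177764; start (x,ẋ)=(-0.055189, 0.063664) → end (x,ẋ)=(-0.102369, -0.388888)
phase 3: p=0.3559, T=0.564, ωT=1.799160, cosh=3.105003, sinh=2.939565; start (x,ẋ)=(-0.102369, -0.388888) → end (x,ẋ)=(-1.425385, -5.504786)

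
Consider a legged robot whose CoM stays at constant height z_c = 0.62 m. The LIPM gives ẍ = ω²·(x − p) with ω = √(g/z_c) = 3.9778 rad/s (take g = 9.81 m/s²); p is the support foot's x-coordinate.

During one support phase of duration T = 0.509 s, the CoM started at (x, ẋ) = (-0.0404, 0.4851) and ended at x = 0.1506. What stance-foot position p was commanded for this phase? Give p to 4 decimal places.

p = 0.0517

ωT = 3.9778·0.509 = 2.024700; cosh(ωT) = 3.852937, sinh(ωT) = 3.720903
x(T) = p + (x₀−p)·cosh(ωT) + (ẋ₀/ω)·sinh(ωT) ⇒ p·(1 − cosh) = x(T) − x₀·cosh − (ẋ₀/ω)·sinh
numerator   = 0.1506 − (-0.0404)·3.852937 − (0.4851/3.9778)·3.720903 = -0.147512
denominator = 1 − 3.852937 = -2.852937
p = -0.147512 / -2.852937 = 0.0517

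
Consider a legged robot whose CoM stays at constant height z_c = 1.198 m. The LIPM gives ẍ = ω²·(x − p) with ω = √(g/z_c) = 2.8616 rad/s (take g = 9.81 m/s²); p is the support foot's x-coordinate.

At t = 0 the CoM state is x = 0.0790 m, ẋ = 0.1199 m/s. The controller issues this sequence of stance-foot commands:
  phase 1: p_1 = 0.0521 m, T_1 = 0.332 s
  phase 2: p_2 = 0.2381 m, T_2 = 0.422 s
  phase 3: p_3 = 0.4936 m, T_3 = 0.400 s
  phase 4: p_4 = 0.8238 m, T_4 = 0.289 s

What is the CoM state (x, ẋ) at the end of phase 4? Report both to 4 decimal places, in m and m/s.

phase 1: p=0.0521, T=0.332, ωT=0.950051, cosh=1.486282, sinh=1.099560; start (x,ẋ)=(0.079000, 0.119900) → end (x,ẋ)=(0.138152, 0.262846)
phase 2: p=0.2381, T=0.422, ωT=1.207595, cosh=1.822173, sinh=1.523257; start (x,ẋ)=(0.138152, 0.262846) → end (x,ẋ)=(0.195893, 0.043283)
phase 3: p=0.4936, T=0.400, ωT=1.144640, cosh=1.729824, sinh=1.411486; start (x,ẋ)=(0.195893, 0.043283) → end (x,ẋ)=(-0.000031, -1.127598)
phase 4: p=0.8238, T=0.289, ωT=0.827002, cosh=1.361906, sinh=0.924548; start (x,ẋ)=(-0.000031, -1.127598) → end (x,ẋ)=(-0.662494, -3.715281)

x = -0.6625, ẋ = -3.7153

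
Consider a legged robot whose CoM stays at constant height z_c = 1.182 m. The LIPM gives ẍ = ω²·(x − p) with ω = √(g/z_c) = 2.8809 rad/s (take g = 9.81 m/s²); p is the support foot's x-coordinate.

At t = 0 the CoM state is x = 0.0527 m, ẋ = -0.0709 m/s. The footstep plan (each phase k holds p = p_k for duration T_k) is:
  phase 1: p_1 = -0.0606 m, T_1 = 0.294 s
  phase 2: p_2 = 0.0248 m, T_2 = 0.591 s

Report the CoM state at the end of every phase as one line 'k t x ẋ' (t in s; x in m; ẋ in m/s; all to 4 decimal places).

phase 1: p=-0.0606, T=0.294, ωT=0.846985, cosh=1.380654, sinh=0.951948; start (x,ẋ)=(0.052700, -0.070900) → end (x,ẋ)=(0.072400, 0.212833)
phase 2: p=0.0248, T=0.591, ωT=1.702612, cosh=2.835235, sinh=2.653028; start (x,ẋ)=(0.072400, 0.212833) → end (x,ẋ)=(0.355757, 0.967247)

1 0.2940 0.0724 0.2128
2 0.8850 0.3558 0.9672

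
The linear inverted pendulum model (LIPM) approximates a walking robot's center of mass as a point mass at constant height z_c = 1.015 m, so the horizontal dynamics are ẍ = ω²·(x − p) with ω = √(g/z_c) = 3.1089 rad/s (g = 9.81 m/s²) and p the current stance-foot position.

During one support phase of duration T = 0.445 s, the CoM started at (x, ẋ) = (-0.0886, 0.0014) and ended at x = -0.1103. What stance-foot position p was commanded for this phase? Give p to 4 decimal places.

p = -0.0685

ωT = 3.1089·0.445 = 1.383461; cosh(ωT) = 2.119695, sinh(ωT) = 1.868986
x(T) = p + (x₀−p)·cosh(ωT) + (ẋ₀/ω)·sinh(ωT) ⇒ p·(1 − cosh) = x(T) − x₀·cosh − (ẋ₀/ω)·sinh
numerator   = -0.1103 − (-0.0886)·2.119695 − (0.0014/3.1089)·1.868986 = 0.076663
denominator = 1 − 2.119695 = -1.119695
p = 0.076663 / -1.119695 = -0.0685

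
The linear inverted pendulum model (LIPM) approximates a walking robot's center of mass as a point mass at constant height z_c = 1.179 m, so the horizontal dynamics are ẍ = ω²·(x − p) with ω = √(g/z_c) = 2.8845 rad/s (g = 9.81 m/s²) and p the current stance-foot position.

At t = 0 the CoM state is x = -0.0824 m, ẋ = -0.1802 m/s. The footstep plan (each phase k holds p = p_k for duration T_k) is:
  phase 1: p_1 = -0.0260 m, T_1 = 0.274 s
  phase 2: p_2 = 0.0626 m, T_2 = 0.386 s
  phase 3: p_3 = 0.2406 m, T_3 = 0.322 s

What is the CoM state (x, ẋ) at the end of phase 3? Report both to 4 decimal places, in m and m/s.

phase 1: p=-0.0260, T=0.274, ωT=0.790353, cosh=1.328929, sinh=0.875245; start (x,ẋ)=(-0.082400, -0.180200) → end (x,ẋ)=(-0.155630, -0.381863)
phase 2: p=0.0626, T=0.386, ωT=1.113417, cosh=1.686590, sinh=1.358155; start (x,ẋ)=(-0.155630, -0.381863) → end (x,ẋ)=(-0.485263, -1.498983)
phase 3: p=0.2406, T=0.322, ωT=0.928809, cosh=1.463258, sinh=1.068234; start (x,ẋ)=(-0.485263, -1.498983) → end (x,ẋ)=(-1.376652, -4.430015)

x = -1.3767, ẋ = -4.4300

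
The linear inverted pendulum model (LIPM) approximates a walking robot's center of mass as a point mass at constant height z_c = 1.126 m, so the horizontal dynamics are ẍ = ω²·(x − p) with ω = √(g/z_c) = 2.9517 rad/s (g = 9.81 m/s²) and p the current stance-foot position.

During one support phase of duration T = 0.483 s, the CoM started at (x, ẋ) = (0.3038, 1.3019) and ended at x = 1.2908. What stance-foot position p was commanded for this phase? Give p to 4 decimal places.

p = 0.2018

ωT = 2.9517·0.483 = 1.425671; cosh(ωT) = 2.200498, sinh(ωT) = 1.960151
x(T) = p + (x₀−p)·cosh(ωT) + (ẋ₀/ω)·sinh(ωT) ⇒ p·(1 − cosh) = x(T) − x₀·cosh − (ẋ₀/ω)·sinh
numerator   = 1.2908 − (0.3038)·2.200498 − (1.3019/2.9517)·1.960151 = -0.242271
denominator = 1 − 2.200498 = -1.200498
p = -0.242271 / -1.200498 = 0.2018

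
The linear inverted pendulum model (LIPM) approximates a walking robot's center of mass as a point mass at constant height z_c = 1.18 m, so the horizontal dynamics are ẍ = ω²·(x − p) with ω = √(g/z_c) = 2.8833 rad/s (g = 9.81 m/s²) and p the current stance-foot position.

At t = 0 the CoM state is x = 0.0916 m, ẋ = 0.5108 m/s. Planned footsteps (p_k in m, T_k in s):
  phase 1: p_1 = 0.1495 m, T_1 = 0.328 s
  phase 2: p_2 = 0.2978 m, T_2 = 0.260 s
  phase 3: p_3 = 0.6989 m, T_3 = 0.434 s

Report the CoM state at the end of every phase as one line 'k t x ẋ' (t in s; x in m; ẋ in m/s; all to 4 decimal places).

phase 1: p=0.1495, T=0.328, ωT=0.945722, cosh=1.481536, sinh=1.093137; start (x,ẋ)=(0.091600, 0.510800) → end (x,ẋ)=(0.257377, 0.574277)
phase 2: p=0.2978, T=0.260, ωT=0.749658, cosh=1.294402, sinh=0.821874; start (x,ẋ)=(0.257377, 0.574277) → end (x,ẋ)=(0.409172, 0.647555)
phase 3: p=0.6989, T=0.434, ωT=1.251352, cosh=1.890592, sinh=1.604474; start (x,ẋ)=(0.409172, 0.647555) → end (x,ẋ)=(0.511488, -0.116072)

1 0.3280 0.2574 0.5743
2 0.5880 0.4092 0.6476
3 1.0220 0.5115 -0.1161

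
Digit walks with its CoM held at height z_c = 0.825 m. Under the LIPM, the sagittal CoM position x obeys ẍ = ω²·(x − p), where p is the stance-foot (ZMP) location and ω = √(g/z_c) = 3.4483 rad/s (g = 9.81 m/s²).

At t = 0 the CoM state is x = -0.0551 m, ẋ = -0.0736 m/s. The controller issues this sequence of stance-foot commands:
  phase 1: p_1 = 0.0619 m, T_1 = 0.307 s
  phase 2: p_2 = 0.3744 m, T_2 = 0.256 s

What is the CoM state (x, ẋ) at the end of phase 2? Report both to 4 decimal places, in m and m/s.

x = -0.5569, ẋ = -2.7182

phase 1: p=0.0619, T=0.307, ωT=1.058628, cosh=1.614673, sinh=1.267741; start (x,ẋ)=(-0.055100, -0.073600) → end (x,ẋ)=(-0.154075, -0.630312)
phase 2: p=0.3744, T=0.256, ωT=0.882765, cosh=1.415606, sinh=1.001968; start (x,ẋ)=(-0.154075, -0.630312) → end (x,ẋ)=(-0.556862, -2.718201)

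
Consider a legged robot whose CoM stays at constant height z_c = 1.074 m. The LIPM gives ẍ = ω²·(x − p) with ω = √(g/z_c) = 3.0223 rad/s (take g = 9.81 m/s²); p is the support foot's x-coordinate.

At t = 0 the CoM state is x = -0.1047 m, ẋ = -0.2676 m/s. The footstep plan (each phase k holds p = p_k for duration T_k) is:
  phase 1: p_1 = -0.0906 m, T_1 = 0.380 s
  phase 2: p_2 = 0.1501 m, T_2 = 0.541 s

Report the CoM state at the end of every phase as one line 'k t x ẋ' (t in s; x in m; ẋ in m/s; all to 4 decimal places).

phase 1: p=-0.0906, T=0.380, ωT=1.148474, cosh=1.735249, sinh=1.418128; start (x,ẋ)=(-0.104700, -0.267600) → end (x,ẋ)=(-0.240631, -0.524785)
phase 2: p=0.1501, T=0.541, ωT=1.635064, cosh=2.662364, sinh=2.467424; start (x,ẋ)=(-0.240631, -0.524785) → end (x,ẋ)=(-1.318605, -4.310964)

1 0.3800 -0.2406 -0.5248
2 0.9210 -1.3186 -4.3110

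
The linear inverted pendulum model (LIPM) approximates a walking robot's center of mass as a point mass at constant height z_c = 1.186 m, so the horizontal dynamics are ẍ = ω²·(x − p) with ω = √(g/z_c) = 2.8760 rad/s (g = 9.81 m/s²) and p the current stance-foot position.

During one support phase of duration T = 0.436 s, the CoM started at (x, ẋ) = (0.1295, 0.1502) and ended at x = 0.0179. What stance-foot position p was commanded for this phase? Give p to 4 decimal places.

p = 0.3482

ωT = 2.8760·0.436 = 1.253936; cosh(ωT) = 1.894744, sinh(ωT) = 1.609364
x(T) = p + (x₀−p)·cosh(ωT) + (ẋ₀/ω)·sinh(ωT) ⇒ p·(1 − cosh) = x(T) − x₀·cosh − (ẋ₀/ω)·sinh
numerator   = 0.0179 − (0.1295)·1.894744 − (0.1502/2.8760)·1.609364 = -0.311519
denominator = 1 − 1.894744 = -0.894744
p = -0.311519 / -0.894744 = 0.3482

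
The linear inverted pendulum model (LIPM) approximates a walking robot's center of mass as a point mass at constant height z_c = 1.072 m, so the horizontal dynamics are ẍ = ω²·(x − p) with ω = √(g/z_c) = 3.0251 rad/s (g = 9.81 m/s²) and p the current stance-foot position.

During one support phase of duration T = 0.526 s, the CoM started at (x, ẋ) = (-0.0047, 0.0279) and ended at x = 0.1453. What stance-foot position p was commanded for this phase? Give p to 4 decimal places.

p = -0.0871

ωT = 3.0251·0.526 = 1.591203; cosh(ωT) = 2.556665, sinh(ωT) = 2.352985
x(T) = p + (x₀−p)·cosh(ωT) + (ẋ₀/ω)·sinh(ωT) ⇒ p·(1 − cosh) = x(T) − x₀·cosh − (ẋ₀/ω)·sinh
numerator   = 0.1453 − (-0.0047)·2.556665 − (0.0279/3.0251)·2.352985 = 0.135615
denominator = 1 − 2.556665 = -1.556665
p = 0.135615 / -1.556665 = -0.0871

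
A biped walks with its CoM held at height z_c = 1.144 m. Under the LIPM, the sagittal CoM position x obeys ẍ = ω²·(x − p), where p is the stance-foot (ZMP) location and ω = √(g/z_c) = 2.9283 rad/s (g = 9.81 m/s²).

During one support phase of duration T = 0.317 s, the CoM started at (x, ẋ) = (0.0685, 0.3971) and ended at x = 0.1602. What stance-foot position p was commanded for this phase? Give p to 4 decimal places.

p = 0.1832

ωT = 2.9283·0.317 = 0.928271; cosh(ωT) = 1.462684, sinh(ωT) = 1.067447
x(T) = p + (x₀−p)·cosh(ωT) + (ẋ₀/ω)·sinh(ωT) ⇒ p·(1 − cosh) = x(T) − x₀·cosh − (ẋ₀/ω)·sinh
numerator   = 0.1602 − (0.0685)·1.462684 − (0.3971/2.9283)·1.067447 = -0.084748
denominator = 1 − 1.462684 = -0.462684
p = -0.084748 / -0.462684 = 0.1832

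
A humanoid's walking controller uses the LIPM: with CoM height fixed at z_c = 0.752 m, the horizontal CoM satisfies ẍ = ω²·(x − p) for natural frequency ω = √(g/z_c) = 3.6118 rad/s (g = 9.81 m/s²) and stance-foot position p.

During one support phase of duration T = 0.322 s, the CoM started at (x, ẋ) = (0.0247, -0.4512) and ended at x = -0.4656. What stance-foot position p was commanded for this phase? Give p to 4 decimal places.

ωT = 3.6118·0.322 = 1.163000; cosh(ωT) = 1.756032, sinh(ωT) = 1.443484
x(T) = p + (x₀−p)·cosh(ωT) + (ẋ₀/ω)·sinh(ωT) ⇒ p·(1 − cosh) = x(T) − x₀·cosh − (ẋ₀/ω)·sinh
numerator   = -0.4656 − (0.0247)·1.756032 − (-0.4512/3.6118)·1.443484 = -0.328648
denominator = 1 − 1.756032 = -0.756032
p = -0.328648 / -0.756032 = 0.4347

p = 0.4347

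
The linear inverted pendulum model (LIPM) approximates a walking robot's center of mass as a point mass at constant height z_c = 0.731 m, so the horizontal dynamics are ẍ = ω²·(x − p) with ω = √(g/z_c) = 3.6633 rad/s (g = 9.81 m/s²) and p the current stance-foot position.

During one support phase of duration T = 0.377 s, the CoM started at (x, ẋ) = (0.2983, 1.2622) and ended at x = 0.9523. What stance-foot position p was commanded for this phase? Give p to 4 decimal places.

ωT = 3.6633·0.377 = 1.381064; cosh(ωT) = 2.115222, sinh(ωT) = 1.863911
x(T) = p + (x₀−p)·cosh(ωT) + (ẋ₀/ω)·sinh(ωT) ⇒ p·(1 − cosh) = x(T) − x₀·cosh − (ẋ₀/ω)·sinh
numerator   = 0.9523 − (0.2983)·2.115222 − (1.2622/3.6633)·1.863911 = -0.320887
denominator = 1 − 2.115222 = -1.115222
p = -0.320887 / -1.115222 = 0.2877

p = 0.2877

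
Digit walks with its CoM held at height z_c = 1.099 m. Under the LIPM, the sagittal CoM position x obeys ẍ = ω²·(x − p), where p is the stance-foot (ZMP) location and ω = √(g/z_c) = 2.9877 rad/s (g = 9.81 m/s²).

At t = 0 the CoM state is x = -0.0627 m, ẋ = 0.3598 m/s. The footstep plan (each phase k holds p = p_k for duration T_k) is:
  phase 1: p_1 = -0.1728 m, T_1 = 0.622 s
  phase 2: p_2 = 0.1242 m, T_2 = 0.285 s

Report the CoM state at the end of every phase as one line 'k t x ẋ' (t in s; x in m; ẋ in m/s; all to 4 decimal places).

1 0.6220 0.5656 2.2109
2 0.9070 1.4446 4.3257

phase 1: p=-0.1728, T=0.622, ωT=1.858349, cosh=3.284536, sinh=3.128606; start (x,ẋ)=(-0.062700, 0.359800) → end (x,ẋ)=(0.565596, 2.210918)
phase 2: p=0.1242, T=0.285, ωT=0.851494, cosh=1.384961, sinh=0.958185; start (x,ẋ)=(0.565596, 2.210918) → end (x,ẋ)=(1.444580, 4.325652)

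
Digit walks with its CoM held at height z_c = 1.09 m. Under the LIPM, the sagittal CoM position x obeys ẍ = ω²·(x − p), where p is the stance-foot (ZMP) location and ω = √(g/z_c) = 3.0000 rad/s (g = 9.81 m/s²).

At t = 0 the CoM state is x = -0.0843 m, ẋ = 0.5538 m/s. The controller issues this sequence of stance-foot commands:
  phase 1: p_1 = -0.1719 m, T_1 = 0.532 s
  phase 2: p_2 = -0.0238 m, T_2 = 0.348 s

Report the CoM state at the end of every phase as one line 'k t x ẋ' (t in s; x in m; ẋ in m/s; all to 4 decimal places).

phase 1: p=-0.1719, T=0.532, ωT=1.596000, cosh=2.567983, sinh=2.365277; start (x,ẋ)=(-0.084300, 0.553800) → end (x,ẋ)=(0.489685, 2.043744)
phase 2: p=-0.0238, T=0.348, ωT=1.044000, cosh=1.596300, sinh=1.244256; start (x,ẋ)=(0.489685, 2.043744) → end (x,ẋ)=(1.643524, 5.179151)

1 0.5320 0.4897 2.0437
2 0.8800 1.6435 5.1792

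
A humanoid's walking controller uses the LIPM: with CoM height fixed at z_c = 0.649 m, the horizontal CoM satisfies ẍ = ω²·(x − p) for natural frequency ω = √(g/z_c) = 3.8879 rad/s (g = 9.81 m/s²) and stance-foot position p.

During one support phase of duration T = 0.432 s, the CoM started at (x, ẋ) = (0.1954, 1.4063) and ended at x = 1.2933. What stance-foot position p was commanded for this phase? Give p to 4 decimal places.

p = 0.1043

ωT = 3.8879·0.432 = 1.679573; cosh(ωT) = 2.774859, sinh(ωT) = 2.588405
x(T) = p + (x₀−p)·cosh(ωT) + (ẋ₀/ω)·sinh(ωT) ⇒ p·(1 − cosh) = x(T) − x₀·cosh − (ẋ₀/ω)·sinh
numerator   = 1.2933 − (0.1954)·2.774859 − (1.4063/3.8879)·2.588405 = -0.185165
denominator = 1 − 2.774859 = -1.774859
p = -0.185165 / -1.774859 = 0.1043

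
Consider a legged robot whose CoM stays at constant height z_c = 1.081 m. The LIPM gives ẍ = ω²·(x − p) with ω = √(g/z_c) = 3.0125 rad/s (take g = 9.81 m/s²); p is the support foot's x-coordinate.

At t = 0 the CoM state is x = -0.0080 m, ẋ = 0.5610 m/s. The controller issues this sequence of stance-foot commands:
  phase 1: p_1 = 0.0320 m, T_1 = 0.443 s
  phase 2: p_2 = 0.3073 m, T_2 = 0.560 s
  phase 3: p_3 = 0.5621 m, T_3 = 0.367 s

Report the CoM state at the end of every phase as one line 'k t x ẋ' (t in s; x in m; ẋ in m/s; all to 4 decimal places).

phase 1: p=0.0320, T=0.443, ωT=1.334538, cosh=2.030759, sinh=1.767479; start (x,ẋ)=(-0.008000, 0.561000) → end (x,ẋ)=(0.279917, 0.926275)
phase 2: p=0.3073, T=0.560, ωT=1.687000, cosh=2.794160, sinh=2.609086; start (x,ẋ)=(0.279917, 0.926275) → end (x,ẋ)=(1.033021, 2.372932)
phase 3: p=0.5621, T=0.367, ωT=1.105587, cosh=1.676008, sinh=1.344991; start (x,ẋ)=(1.033021, 2.372932) → end (x,ẋ)=(2.410811, 5.885124)

1 0.4430 0.2799 0.9263
2 1.0030 1.0330 2.3729
3 1.3700 2.4108 5.8851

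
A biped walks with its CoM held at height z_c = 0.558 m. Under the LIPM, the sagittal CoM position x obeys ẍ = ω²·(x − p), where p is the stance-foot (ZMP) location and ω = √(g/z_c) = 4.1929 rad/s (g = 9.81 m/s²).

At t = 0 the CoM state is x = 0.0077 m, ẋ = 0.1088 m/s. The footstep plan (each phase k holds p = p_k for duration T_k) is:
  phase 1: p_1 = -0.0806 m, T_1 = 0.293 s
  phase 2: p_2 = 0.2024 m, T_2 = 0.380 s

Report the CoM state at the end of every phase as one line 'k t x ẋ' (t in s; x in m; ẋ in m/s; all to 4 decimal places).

phase 1: p=-0.0806, T=0.293, ωT=1.228520, cosh=1.854447, sinh=1.561722; start (x,ẋ)=(0.007700, 0.108800) → end (x,ẋ)=(0.123672, 0.779965)
phase 2: p=0.2024, T=0.380, ωT=1.593302, cosh=2.561611, sinh=2.358357; start (x,ẋ)=(0.123672, 0.779965) → end (x,ẋ)=(0.439433, 1.219478)

1 0.2930 0.1237 0.7800
2 0.6730 0.4394 1.2195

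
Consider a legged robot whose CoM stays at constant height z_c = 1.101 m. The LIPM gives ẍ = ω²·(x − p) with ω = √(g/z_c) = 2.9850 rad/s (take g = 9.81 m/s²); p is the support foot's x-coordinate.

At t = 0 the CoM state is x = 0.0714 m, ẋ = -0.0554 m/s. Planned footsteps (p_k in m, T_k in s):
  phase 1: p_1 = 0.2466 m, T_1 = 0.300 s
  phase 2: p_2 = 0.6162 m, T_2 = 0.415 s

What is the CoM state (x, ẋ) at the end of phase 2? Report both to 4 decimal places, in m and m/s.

phase 1: p=0.2466, T=0.300, ωT=0.895500, cosh=1.428482, sinh=1.020078; start (x,ẋ)=(0.071400, -0.055400) → end (x,ẋ)=(-0.022602, -0.612610)
phase 2: p=0.6162, T=0.415, ωT=1.238775, cosh=1.870561, sinh=1.580822; start (x,ẋ)=(-0.022602, -0.612610) → end (x,ẋ)=(-0.903150, -4.160274)

x = -0.9031, ẋ = -4.1603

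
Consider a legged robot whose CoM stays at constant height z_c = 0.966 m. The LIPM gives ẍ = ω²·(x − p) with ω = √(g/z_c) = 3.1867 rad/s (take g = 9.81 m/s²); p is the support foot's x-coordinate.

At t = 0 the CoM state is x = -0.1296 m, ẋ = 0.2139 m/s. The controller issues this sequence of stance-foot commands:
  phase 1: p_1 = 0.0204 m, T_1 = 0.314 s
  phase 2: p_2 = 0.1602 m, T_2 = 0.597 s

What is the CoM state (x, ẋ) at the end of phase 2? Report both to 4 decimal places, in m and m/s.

x = -1.0801, ẋ = -3.8481

phase 1: p=0.0204, T=0.314, ωT=1.000624, cosh=1.543814, sinh=1.176164; start (x,ẋ)=(-0.129600, 0.213900) → end (x,ẋ)=(-0.132225, -0.231990)
phase 2: p=0.1602, T=0.597, ωT=1.902460, cosh=3.425781, sinh=3.276580; start (x,ẋ)=(-0.132225, -0.231990) → end (x,ẋ)=(-1.080117, -3.848095)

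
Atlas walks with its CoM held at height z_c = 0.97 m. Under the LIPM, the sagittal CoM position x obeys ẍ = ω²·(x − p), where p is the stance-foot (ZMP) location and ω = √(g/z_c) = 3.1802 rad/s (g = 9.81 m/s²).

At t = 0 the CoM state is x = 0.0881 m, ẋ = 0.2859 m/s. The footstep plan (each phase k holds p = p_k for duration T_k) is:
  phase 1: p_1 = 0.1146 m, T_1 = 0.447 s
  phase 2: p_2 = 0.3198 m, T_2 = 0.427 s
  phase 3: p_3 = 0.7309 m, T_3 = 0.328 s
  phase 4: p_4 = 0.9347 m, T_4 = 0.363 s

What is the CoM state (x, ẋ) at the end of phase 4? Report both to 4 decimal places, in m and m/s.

x = -0.2910, ẋ = -3.5271

phase 1: p=0.1146, T=0.447, ωT=1.421549, cosh=2.192438, sinh=1.951098; start (x,ẋ)=(0.088100, 0.285900) → end (x,ẋ)=(0.231904, 0.462389)
phase 2: p=0.3198, T=0.427, ωT=1.357945, cosh=2.072693, sinh=1.815504; start (x,ẋ)=(0.231904, 0.462389) → end (x,ẋ)=(0.401586, 0.450908)
phase 3: p=0.7309, T=0.328, ωT=1.043106, cosh=1.595188, sinh=1.242829; start (x,ẋ)=(0.401586, 0.450908) → end (x,ẋ)=(0.381798, -0.582313)
phase 4: p=0.9347, T=0.363, ωT=1.154413, cosh=1.743701, sinh=1.428458; start (x,ẋ)=(0.381798, -0.582313) → end (x,ẋ)=(-0.290955, -3.527094)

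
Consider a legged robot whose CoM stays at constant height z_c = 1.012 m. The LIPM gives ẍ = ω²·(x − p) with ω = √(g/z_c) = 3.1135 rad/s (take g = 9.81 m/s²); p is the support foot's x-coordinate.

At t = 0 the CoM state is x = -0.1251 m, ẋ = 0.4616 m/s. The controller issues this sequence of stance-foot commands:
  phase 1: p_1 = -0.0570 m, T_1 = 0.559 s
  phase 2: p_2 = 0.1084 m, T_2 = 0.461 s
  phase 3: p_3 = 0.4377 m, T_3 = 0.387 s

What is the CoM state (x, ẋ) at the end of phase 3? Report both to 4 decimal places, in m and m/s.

x = 1.8746, ẋ = 4.8262

phase 1: p=-0.0570, T=0.559, ωT=1.740447, cosh=2.937665, sinh=2.762223; start (x,ẋ)=(-0.125100, 0.461600) → end (x,ẋ)=(0.152466, 0.770354)
phase 2: p=0.1084, T=0.461, ωT=1.435324, cosh=2.219521, sinh=1.981483; start (x,ẋ)=(0.152466, 0.770354) → end (x,ẋ)=(0.696470, 1.981672)
phase 3: p=0.4377, T=0.387, ωT=1.204925, cosh=1.818111, sinh=1.518396; start (x,ẋ)=(0.696470, 1.981672) → end (x,ẋ)=(1.874598, 4.826243)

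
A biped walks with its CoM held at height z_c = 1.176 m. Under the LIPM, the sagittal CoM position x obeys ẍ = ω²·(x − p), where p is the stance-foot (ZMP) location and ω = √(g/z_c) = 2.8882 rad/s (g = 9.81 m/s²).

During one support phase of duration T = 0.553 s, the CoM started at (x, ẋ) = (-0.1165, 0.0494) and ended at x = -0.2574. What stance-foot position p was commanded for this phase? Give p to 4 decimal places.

p = -0.0010

ωT = 2.8882·0.553 = 1.597175; cosh(ωT) = 2.570763, sinh(ωT) = 2.368295
x(T) = p + (x₀−p)·cosh(ωT) + (ẋ₀/ω)·sinh(ωT) ⇒ p·(1 − cosh) = x(T) − x₀·cosh − (ẋ₀/ω)·sinh
numerator   = -0.2574 − (-0.1165)·2.570763 − (0.0494/2.8882)·2.368295 = 0.001586
denominator = 1 − 2.570763 = -1.570763
p = 0.001586 / -1.570763 = -0.0010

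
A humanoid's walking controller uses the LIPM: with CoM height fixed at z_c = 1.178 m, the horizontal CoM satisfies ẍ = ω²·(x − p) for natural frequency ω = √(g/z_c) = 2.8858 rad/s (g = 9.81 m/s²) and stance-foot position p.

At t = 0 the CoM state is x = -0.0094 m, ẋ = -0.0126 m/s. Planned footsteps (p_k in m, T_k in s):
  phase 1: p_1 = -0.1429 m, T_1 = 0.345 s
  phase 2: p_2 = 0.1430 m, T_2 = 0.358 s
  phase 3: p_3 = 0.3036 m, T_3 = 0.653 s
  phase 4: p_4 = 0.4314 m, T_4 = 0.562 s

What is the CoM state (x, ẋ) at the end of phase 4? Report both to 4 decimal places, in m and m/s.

x = 0.3924, ẋ = -0.0186

phase 1: p=-0.1429, T=0.345, ωT=0.995601, cosh=1.537926, sinh=1.168425; start (x,ẋ)=(-0.009400, -0.012600) → end (x,ẋ)=(0.057312, 0.430763)
phase 2: p=0.1430, T=0.358, ωT=1.033116, cosh=1.582852, sinh=1.226956; start (x,ẋ)=(0.057312, 0.430763) → end (x,ẋ)=(0.190515, 0.378432)
phase 3: p=0.3036, T=0.653, ωT=1.884427, cosh=3.367250, sinh=3.215334; start (x,ẋ)=(0.190515, 0.378432) → end (x,ẋ)=(0.344461, 0.224984)
phase 4: p=0.4314, T=0.562, ωT=1.621820, cosh=2.629916, sinh=2.432377; start (x,ẋ)=(0.344461, 0.224984) → end (x,ẋ)=(0.392393, -0.018563)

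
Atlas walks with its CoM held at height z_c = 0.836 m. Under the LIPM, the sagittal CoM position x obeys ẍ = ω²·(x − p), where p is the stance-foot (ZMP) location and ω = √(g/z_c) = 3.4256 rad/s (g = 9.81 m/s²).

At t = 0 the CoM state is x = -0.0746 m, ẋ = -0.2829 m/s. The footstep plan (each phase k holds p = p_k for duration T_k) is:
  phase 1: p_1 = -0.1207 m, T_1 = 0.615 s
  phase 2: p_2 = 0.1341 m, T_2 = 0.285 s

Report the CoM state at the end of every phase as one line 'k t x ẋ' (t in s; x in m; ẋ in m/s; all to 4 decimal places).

1 0.6150 -0.2628 -0.5406
2 0.9000 -0.6473 -2.3680

phase 1: p=-0.1207, T=0.615, ωT=2.106744, cosh=4.171531, sinh=4.049898; start (x,ẋ)=(-0.074600, -0.282900) → end (x,ẋ)=(-0.262849, -0.540566)
phase 2: p=0.1341, T=0.285, ωT=0.976296, cosh=1.515655, sinh=1.138951; start (x,ẋ)=(-0.262849, -0.540566) → end (x,ẋ)=(-0.647267, -2.368045)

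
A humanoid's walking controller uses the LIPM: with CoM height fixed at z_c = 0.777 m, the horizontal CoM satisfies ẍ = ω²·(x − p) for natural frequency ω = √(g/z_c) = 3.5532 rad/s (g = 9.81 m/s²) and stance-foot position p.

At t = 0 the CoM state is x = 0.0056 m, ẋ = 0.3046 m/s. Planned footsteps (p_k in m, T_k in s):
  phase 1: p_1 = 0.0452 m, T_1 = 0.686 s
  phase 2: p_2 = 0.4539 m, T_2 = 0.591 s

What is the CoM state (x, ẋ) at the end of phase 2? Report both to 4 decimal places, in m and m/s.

x = 0.9148, ẋ = 1.8202

phase 1: p=0.0452, T=0.686, ωT=2.437495, cosh=5.765859, sinh=5.678480; start (x,ẋ)=(0.005600, 0.304600) → end (x,ẋ)=(0.303663, 0.957280)
phase 2: p=0.4539, T=0.591, ωT=2.099941, cosh=4.144077, sinh=4.021613; start (x,ẋ)=(0.303663, 0.957280) → end (x,ẋ)=(0.914783, 1.820214)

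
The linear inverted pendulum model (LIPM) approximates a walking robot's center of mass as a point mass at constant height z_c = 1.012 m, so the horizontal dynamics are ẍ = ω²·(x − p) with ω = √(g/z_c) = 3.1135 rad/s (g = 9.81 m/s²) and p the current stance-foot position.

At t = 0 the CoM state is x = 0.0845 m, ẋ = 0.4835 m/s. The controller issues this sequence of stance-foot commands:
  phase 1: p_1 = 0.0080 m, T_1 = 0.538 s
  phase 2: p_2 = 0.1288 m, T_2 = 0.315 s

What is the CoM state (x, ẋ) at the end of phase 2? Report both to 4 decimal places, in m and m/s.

phase 1: p=0.0080, T=0.538, ωT=1.675063, cosh=2.763214, sinh=2.575918; start (x,ẋ)=(0.084500, 0.483500) → end (x,ẋ)=(0.619404, 1.949553)
phase 2: p=0.1288, T=0.315, ωT=0.980753, cosh=1.520745, sinh=1.145717; start (x,ẋ)=(0.619404, 1.949553) → end (x,ẋ)=(1.592287, 4.714851)

x = 1.5923, ẋ = 4.7149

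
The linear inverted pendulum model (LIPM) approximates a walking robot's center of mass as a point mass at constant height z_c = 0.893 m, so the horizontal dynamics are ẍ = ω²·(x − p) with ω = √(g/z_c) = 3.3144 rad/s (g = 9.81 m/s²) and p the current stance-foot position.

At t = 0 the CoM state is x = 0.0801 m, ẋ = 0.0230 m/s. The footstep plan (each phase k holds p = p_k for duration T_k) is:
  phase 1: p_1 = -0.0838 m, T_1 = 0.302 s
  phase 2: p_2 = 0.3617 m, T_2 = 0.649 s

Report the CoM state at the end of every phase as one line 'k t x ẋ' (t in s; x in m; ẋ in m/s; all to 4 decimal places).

1 0.3020 0.1775 0.6747
2 0.9510 0.4222 0.3501

phase 1: p=-0.0838, T=0.302, ωT=1.000949, cosh=1.544196, sinh=1.176666; start (x,ẋ)=(0.080100, 0.023000) → end (x,ẋ)=(0.177459, 0.674717)
phase 2: p=0.3617, T=0.649, ωT=2.151046, cosh=4.355101, sinh=4.238738; start (x,ẋ)=(0.177459, 0.674717) → end (x,ẋ)=(0.422198, 0.350083)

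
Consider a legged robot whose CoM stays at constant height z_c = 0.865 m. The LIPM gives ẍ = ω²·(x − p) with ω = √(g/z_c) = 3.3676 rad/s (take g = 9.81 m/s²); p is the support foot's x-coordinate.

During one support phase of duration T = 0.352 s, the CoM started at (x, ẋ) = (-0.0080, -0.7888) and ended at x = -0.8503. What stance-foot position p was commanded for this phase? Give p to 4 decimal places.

p = 0.6194

ωT = 3.3676·0.352 = 1.185395; cosh(ωT) = 1.788803, sinh(ωT) = 1.483177
x(T) = p + (x₀−p)·cosh(ωT) + (ẋ₀/ω)·sinh(ωT) ⇒ p·(1 − cosh) = x(T) − x₀·cosh − (ẋ₀/ω)·sinh
numerator   = -0.8503 − (-0.0080)·1.788803 − (-0.7888/3.3676)·1.483177 = -0.488582
denominator = 1 − 1.788803 = -0.788803
p = -0.488582 / -0.788803 = 0.6194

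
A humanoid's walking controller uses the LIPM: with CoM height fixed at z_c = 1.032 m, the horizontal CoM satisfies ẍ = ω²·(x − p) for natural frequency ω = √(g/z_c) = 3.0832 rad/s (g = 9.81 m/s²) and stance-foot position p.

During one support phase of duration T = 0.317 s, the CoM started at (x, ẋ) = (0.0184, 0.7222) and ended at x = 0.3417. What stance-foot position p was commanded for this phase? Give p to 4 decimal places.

ωT = 3.0832·0.317 = 0.977374; cosh(ωT) = 1.516884, sinh(ωT) = 1.140586
x(T) = p + (x₀−p)·cosh(ωT) + (ẋ₀/ω)·sinh(ωT) ⇒ p·(1 − cosh) = x(T) − x₀·cosh − (ẋ₀/ω)·sinh
numerator   = 0.3417 − (0.0184)·1.516884 − (0.7222/3.0832)·1.140586 = 0.046622
denominator = 1 − 1.516884 = -0.516884
p = 0.046622 / -0.516884 = -0.0902

p = -0.0902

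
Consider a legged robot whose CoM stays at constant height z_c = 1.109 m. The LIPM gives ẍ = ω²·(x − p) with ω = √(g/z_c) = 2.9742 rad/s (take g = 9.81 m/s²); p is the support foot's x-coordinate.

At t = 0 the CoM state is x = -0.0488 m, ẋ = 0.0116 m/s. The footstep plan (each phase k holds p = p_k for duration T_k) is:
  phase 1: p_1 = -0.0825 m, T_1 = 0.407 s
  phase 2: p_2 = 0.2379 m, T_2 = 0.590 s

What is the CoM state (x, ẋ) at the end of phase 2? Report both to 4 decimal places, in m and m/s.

x = -0.3506, ẋ = -1.5901

phase 1: p=-0.0825, T=0.407, ωT=1.210499, cosh=1.826604, sinh=1.528556; start (x,ẋ)=(-0.048800, 0.011600) → end (x,ẋ)=(-0.014982, 0.174397)
phase 2: p=0.2379, T=0.590, ωT=1.754778, cosh=2.977555, sinh=2.804609; start (x,ẋ)=(-0.014982, 0.174397) → end (x,ẋ)=(-0.350617, -1.590130)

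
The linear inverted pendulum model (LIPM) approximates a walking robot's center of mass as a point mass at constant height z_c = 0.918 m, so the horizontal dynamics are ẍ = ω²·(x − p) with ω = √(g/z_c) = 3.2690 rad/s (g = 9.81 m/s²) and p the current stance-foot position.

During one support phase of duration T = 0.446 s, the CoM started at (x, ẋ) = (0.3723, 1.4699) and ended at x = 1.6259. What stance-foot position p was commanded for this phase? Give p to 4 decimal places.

ωT = 3.2690·0.446 = 1.457974; cosh(ωT) = 2.264976, sinh(ωT) = 2.032269
x(T) = p + (x₀−p)·cosh(ωT) + (ẋ₀/ω)·sinh(ωT) ⇒ p·(1 − cosh) = x(T) − x₀·cosh − (ẋ₀/ω)·sinh
numerator   = 1.6259 − (0.3723)·2.264976 − (1.4699/3.2690)·2.032269 = -0.131156
denominator = 1 − 2.264976 = -1.264976
p = -0.131156 / -1.264976 = 0.1037

p = 0.1037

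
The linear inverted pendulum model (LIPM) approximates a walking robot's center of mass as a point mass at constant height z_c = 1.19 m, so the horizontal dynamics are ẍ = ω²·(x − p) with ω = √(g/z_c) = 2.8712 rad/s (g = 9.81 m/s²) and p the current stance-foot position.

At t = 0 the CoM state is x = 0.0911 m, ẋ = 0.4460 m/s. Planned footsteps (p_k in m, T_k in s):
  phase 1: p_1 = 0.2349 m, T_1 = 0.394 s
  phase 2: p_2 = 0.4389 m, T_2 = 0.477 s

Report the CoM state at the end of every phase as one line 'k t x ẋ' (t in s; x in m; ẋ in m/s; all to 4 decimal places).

phase 1: p=0.2349, T=0.394, ωT=1.131253, cosh=1.711083, sinh=1.388454; start (x,ẋ)=(0.091100, 0.446000) → end (x,ẋ)=(0.204523, 0.189880)
phase 2: p=0.4389, T=0.477, ωT=1.369562, cosh=2.093924, sinh=1.839705; start (x,ẋ)=(0.204523, 0.189880) → end (x,ẋ)=(0.069797, -0.840424)

1 0.3940 0.2045 0.1899
2 0.8710 0.0698 -0.8404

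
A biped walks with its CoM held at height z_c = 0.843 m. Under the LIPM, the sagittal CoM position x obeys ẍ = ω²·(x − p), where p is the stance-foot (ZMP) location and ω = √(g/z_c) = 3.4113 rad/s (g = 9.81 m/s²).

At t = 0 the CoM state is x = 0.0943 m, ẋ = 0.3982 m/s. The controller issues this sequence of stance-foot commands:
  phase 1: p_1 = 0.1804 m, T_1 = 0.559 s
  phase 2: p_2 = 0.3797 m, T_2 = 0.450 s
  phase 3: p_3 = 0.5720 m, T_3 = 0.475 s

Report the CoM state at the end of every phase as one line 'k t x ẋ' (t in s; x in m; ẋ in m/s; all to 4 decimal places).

1 0.5590 0.2684 0.4031
2 1.0090 0.3710 0.1390
3 1.4840 0.1431 -1.3000

phase 1: p=0.1804, T=0.559, ωT=1.906917, cosh=3.440418, sinh=3.291881; start (x,ẋ)=(0.094300, 0.398200) → end (x,ẋ)=(0.268440, 0.403107)
phase 2: p=0.3797, T=0.450, ωT=1.535085, cosh=2.428579, sinh=2.213141; start (x,ẋ)=(0.268440, 0.403107) → end (x,ẋ)=(0.371019, 0.138999)
phase 3: p=0.5720, T=0.475, ωT=1.620367, cosh=2.626387, sinh=2.428561; start (x,ẋ)=(0.371019, 0.138999) → end (x,ẋ)=(0.143103, -1.299967)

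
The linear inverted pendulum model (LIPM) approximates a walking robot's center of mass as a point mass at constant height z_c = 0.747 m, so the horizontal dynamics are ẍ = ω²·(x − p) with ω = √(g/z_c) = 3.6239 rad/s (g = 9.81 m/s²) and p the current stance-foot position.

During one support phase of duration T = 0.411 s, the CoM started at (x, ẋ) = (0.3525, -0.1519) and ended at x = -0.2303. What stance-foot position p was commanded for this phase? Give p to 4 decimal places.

ωT = 3.6239·0.411 = 1.489423; cosh(ωT) = 2.330019, sinh(ωT) = 2.104516
x(T) = p + (x₀−p)·cosh(ωT) + (ẋ₀/ω)·sinh(ωT) ⇒ p·(1 − cosh) = x(T) − x₀·cosh − (ẋ₀/ω)·sinh
numerator   = -0.2303 − (0.3525)·2.330019 − (-0.1519/3.6239)·2.104516 = -0.963418
denominator = 1 − 2.330019 = -1.330019
p = -0.963418 / -1.330019 = 0.7244

p = 0.7244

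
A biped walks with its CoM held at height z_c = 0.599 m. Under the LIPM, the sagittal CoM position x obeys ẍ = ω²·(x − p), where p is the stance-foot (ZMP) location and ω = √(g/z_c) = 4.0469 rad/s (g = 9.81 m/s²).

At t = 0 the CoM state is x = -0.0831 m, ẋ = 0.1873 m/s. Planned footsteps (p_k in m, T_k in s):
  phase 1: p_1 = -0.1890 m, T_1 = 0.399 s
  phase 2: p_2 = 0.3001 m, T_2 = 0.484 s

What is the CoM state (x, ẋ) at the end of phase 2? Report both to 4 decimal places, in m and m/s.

phase 1: p=-0.1890, T=0.399, ωT=1.614713, cosh=2.612697, sinh=2.413749; start (x,ẋ)=(-0.083100, 0.187300) → end (x,ẋ)=(0.199399, 1.523811)
phase 2: p=0.3001, T=0.484, ωT=1.958700, cosh=3.615571, sinh=3.474530; start (x,ẋ)=(0.199399, 1.523811) → end (x,ẋ)=(1.244298, 4.093475)

x = 1.2443, ẋ = 4.0935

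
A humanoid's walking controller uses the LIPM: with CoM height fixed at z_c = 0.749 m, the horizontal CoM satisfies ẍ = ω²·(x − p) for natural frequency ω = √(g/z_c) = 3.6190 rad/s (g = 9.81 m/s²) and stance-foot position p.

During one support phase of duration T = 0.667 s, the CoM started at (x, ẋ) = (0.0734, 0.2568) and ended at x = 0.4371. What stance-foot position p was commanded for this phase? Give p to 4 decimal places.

p = 0.0798

ωT = 3.6190·0.667 = 2.413873; cosh(ωT) = 5.633317, sinh(ωT) = 5.543849
x(T) = p + (x₀−p)·cosh(ωT) + (ẋ₀/ω)·sinh(ωT) ⇒ p·(1 − cosh) = x(T) − x₀·cosh − (ẋ₀/ω)·sinh
numerator   = 0.4371 − (0.0734)·5.633317 − (0.2568/3.6190)·5.543849 = -0.369771
denominator = 1 − 5.633317 = -4.633317
p = -0.369771 / -4.633317 = 0.0798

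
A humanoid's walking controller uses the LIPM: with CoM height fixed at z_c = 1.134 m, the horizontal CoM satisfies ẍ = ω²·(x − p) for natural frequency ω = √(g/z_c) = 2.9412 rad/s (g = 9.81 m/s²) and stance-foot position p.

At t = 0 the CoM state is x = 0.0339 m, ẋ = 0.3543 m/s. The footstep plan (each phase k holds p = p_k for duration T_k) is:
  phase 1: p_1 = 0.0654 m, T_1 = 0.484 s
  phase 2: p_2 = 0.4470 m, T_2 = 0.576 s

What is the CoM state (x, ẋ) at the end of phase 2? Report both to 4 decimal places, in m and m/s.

phase 1: p=0.0654, T=0.484, ωT=1.423541, cosh=2.196327, sinh=1.955468; start (x,ẋ)=(0.033900, 0.354300) → end (x,ẋ)=(0.231773, 0.596989)
phase 2: p=0.4470, T=0.576, ωT=1.694131, cosh=2.812837, sinh=2.629079; start (x,ẋ)=(0.231773, 0.596989) → end (x,ẋ)=(0.375239, 0.014962)

x = 0.3752, ẋ = 0.0150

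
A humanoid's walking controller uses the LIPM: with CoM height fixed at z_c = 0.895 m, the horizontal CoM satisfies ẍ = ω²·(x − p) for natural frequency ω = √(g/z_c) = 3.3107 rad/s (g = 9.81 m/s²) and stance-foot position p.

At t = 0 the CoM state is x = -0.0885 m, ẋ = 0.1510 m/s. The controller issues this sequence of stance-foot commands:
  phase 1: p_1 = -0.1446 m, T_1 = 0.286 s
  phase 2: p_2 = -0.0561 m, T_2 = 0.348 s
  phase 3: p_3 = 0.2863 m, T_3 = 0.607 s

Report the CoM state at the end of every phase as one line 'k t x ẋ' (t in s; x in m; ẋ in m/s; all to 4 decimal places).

phase 1: p=-0.1446, T=0.286, ωT=0.946860, cosh=1.482781, sinh=1.094823; start (x,ẋ)=(-0.088500, 0.151000) → end (x,ẋ)=(-0.011481, 0.427242)
phase 2: p=-0.0561, T=0.348, ωT=1.152124, cosh=1.740436, sinh=1.424471; start (x,ẋ)=(-0.011481, 0.427242) → end (x,ẋ)=(0.205382, 0.954008)
phase 3: p=0.2863, T=0.607, ωT=2.009595, cosh=3.797169, sinh=3.663126; start (x,ẋ)=(0.205382, 0.954008) → end (x,ẋ)=(1.034602, 2.641192)

1 0.2860 -0.0115 0.4272
2 0.6340 0.2054 0.9540
3 1.2410 1.0346 2.6412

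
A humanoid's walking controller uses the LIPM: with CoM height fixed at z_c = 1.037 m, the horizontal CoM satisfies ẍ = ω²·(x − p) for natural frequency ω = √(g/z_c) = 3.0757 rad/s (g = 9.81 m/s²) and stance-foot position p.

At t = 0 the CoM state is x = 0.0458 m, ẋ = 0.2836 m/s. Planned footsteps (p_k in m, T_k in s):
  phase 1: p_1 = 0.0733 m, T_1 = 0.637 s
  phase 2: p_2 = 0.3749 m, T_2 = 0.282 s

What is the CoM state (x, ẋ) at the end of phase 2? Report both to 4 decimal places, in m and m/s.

x = 0.4954, ẋ = 0.7820

phase 1: p=0.0733, T=0.637, ωT=1.959221, cosh=3.617383, sinh=3.476415; start (x,ẋ)=(0.045800, 0.283600) → end (x,ẋ)=(0.294371, 0.731849)
phase 2: p=0.3749, T=0.282, ωT=0.867347, cosh=1.400326, sinh=0.980262; start (x,ẋ)=(0.294371, 0.731849) → end (x,ẋ)=(0.495381, 0.782031)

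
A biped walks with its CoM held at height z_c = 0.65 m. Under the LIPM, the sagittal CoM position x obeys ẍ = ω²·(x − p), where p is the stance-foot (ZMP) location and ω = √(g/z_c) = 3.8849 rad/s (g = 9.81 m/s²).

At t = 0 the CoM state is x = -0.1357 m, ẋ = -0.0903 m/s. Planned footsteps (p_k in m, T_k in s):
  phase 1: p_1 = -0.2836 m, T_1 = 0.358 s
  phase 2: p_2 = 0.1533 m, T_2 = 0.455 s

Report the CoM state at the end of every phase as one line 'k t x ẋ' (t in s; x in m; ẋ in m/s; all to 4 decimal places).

phase 1: p=-0.2836, T=0.358, ωT=1.390794, cosh=2.133459, sinh=1.884581; start (x,ẋ)=(-0.135700, -0.090300) → end (x,ẋ)=(-0.011866, 0.890185)
phase 2: p=0.1533, T=0.455, ωT=1.767629, cosh=3.013845, sinh=2.843108; start (x,ẋ)=(-0.011866, 0.890185) → end (x,ẋ)=(0.306983, 0.858586)

1 0.3580 -0.0119 0.8902
2 0.8130 0.3070 0.8586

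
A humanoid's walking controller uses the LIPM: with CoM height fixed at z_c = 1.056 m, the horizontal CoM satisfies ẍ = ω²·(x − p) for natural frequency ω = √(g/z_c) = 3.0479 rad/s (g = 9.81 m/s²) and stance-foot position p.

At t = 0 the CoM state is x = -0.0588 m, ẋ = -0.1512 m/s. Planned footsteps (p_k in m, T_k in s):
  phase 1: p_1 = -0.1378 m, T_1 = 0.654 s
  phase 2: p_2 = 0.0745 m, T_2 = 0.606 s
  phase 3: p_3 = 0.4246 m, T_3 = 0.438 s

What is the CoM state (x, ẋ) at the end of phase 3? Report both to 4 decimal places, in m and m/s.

x = -0.2493, ẋ = -1.7485

phase 1: p=-0.1378, T=0.654, ωT=1.993327, cosh=3.738076, sinh=3.601834; start (x,ẋ)=(-0.058800, -0.151200) → end (x,ẋ)=(-0.021172, 0.302067)
phase 2: p=0.0745, T=0.606, ωT=1.847027, cosh=3.249324, sinh=3.091619; start (x,ẋ)=(-0.021172, 0.302067) → end (x,ẋ)=(0.070032, 0.080007)
phase 3: p=0.4246, T=0.438, ωT=1.334980, cosh=2.031542, sinh=1.768379; start (x,ẋ)=(0.070032, 0.080007) → end (x,ẋ)=(-0.249299, -1.748526)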